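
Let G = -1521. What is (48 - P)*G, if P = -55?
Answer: -156663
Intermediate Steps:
(48 - P)*G = (48 - 1*(-55))*(-1521) = (48 + 55)*(-1521) = 103*(-1521) = -156663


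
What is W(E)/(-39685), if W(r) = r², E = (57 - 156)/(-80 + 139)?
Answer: -9801/138143485 ≈ -7.0948e-5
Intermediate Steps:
E = -99/59 ≈ -1.6780
W(E)/(-39685) = (-99/59)²/(-39685) = (9801/3481)*(-1/39685) = -9801/138143485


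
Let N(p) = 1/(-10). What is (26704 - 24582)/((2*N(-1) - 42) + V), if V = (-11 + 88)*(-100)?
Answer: -10610/38711 ≈ -0.27408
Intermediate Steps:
N(p) = -⅒
V = -7700 (V = 77*(-100) = -7700)
(26704 - 24582)/((2*N(-1) - 42) + V) = (26704 - 24582)/((2*(-⅒) - 42) - 7700) = 2122/((-⅕ - 42) - 7700) = 2122/(-211/5 - 7700) = 2122/(-38711/5) = 2122*(-5/38711) = -10610/38711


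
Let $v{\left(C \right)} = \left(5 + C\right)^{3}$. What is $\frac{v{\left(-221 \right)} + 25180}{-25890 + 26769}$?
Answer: $- \frac{10052516}{879} \approx -11436.0$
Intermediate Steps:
$\frac{v{\left(-221 \right)} + 25180}{-25890 + 26769} = \frac{\left(5 - 221\right)^{3} + 25180}{-25890 + 26769} = \frac{\left(-216\right)^{3} + 25180}{879} = \left(-10077696 + 25180\right) \frac{1}{879} = \left(-10052516\right) \frac{1}{879} = - \frac{10052516}{879}$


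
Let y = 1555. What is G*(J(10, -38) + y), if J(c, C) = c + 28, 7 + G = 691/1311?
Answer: -4506066/437 ≈ -10311.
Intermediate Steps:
G = -8486/1311 (G = -7 + 691/1311 = -8486/1311 ≈ -6.4729)
J(c, C) = 28 + c
G*(J(10, -38) + y) = -8486*((28 + 10) + 1555)/1311 = -8486*(38 + 1555)/1311 = -8486/1311*1593 = -4506066/437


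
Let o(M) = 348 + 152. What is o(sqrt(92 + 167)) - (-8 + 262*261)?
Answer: -67874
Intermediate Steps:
o(M) = 500
o(sqrt(92 + 167)) - (-8 + 262*261) = 500 - (-8 + 262*261) = 500 - (-8 + 68382) = 500 - 1*68374 = 500 - 68374 = -67874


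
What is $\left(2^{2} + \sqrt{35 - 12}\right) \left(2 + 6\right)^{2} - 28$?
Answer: $228 + 64 \sqrt{23} \approx 534.93$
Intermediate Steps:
$\left(2^{2} + \sqrt{35 - 12}\right) \left(2 + 6\right)^{2} - 28 = \left(4 + \sqrt{35 - 12}\right) 8^{2} - 28 = \left(4 + \sqrt{23}\right) 64 - 28 = \left(256 + 64 \sqrt{23}\right) - 28 = 228 + 64 \sqrt{23}$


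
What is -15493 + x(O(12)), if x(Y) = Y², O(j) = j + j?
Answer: -14917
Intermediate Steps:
O(j) = 2*j
-15493 + x(O(12)) = -15493 + (2*12)² = -15493 + 24² = -15493 + 576 = -14917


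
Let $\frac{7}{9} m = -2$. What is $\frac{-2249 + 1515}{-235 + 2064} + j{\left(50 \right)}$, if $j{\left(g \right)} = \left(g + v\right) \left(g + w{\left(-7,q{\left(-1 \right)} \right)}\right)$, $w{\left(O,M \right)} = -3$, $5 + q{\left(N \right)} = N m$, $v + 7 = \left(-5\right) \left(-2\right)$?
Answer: $\frac{4555305}{1829} \approx 2490.6$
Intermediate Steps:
$v = 3$ ($v = -7 - -10 = -7 + 10 = 3$)
$m = - \frac{18}{7}$ ($m = \frac{9}{7} \left(-2\right) = - \frac{18}{7} \approx -2.5714$)
$q{\left(N \right)} = -5 - \frac{18 N}{7}$ ($q{\left(N \right)} = -5 + N \left(- \frac{18}{7}\right) = -5 - \frac{18 N}{7}$)
$j{\left(g \right)} = \left(-3 + g\right) \left(3 + g\right)$ ($j{\left(g \right)} = \left(g + 3\right) \left(g - 3\right) = \left(3 + g\right) \left(-3 + g\right) = \left(-3 + g\right) \left(3 + g\right)$)
$\frac{-2249 + 1515}{-235 + 2064} + j{\left(50 \right)} = \frac{-2249 + 1515}{-235 + 2064} - \left(9 - 50^{2}\right) = - \frac{734}{1829} + \left(-9 + 2500\right) = \left(-734\right) \frac{1}{1829} + 2491 = - \frac{734}{1829} + 2491 = \frac{4555305}{1829}$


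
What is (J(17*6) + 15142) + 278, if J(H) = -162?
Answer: 15258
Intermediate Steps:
(J(17*6) + 15142) + 278 = (-162 + 15142) + 278 = 14980 + 278 = 15258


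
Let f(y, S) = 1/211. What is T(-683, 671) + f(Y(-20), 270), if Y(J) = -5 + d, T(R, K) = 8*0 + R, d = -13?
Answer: -144112/211 ≈ -683.00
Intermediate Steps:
T(R, K) = R (T(R, K) = 0 + R = R)
Y(J) = -18 (Y(J) = -5 - 13 = -18)
f(y, S) = 1/211
T(-683, 671) + f(Y(-20), 270) = -683 + 1/211 = -144112/211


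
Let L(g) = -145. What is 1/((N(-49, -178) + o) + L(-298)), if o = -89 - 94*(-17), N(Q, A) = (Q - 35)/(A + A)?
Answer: 89/121417 ≈ 0.00073301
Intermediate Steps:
N(Q, A) = (-35 + Q)/(2*A) (N(Q, A) = (-35 + Q)/((2*A)) = (-35 + Q)*(1/(2*A)) = (-35 + Q)/(2*A))
o = 1509 (o = -89 + 1598 = 1509)
1/((N(-49, -178) + o) + L(-298)) = 1/(((½)*(-35 - 49)/(-178) + 1509) - 145) = 1/(((½)*(-1/178)*(-84) + 1509) - 145) = 1/((21/89 + 1509) - 145) = 1/(134322/89 - 145) = 1/(121417/89) = 89/121417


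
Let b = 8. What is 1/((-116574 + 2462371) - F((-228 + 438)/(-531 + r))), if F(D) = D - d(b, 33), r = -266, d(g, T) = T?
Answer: 797/1869626720 ≈ 4.2629e-7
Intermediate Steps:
F(D) = -33 + D (F(D) = D - 1*33 = D - 33 = -33 + D)
1/((-116574 + 2462371) - F((-228 + 438)/(-531 + r))) = 1/((-116574 + 2462371) - (-33 + (-228 + 438)/(-531 - 266))) = 1/(2345797 - (-33 + 210/(-797))) = 1/(2345797 - (-33 + 210*(-1/797))) = 1/(2345797 - (-33 - 210/797)) = 1/(2345797 - 1*(-26511/797)) = 1/(2345797 + 26511/797) = 1/(1869626720/797) = 797/1869626720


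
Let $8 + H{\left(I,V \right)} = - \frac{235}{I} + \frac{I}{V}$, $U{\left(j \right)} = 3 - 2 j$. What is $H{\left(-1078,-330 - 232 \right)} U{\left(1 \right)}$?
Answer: $- \frac{1776267}{302918} \approx -5.8639$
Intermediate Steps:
$H{\left(I,V \right)} = -8 - \frac{235}{I} + \frac{I}{V}$ ($H{\left(I,V \right)} = -8 + \left(- \frac{235}{I} + \frac{I}{V}\right) = -8 - \frac{235}{I} + \frac{I}{V}$)
$H{\left(-1078,-330 - 232 \right)} U{\left(1 \right)} = \left(-8 - \frac{235}{-1078} - \frac{1078}{-330 - 232}\right) \left(3 - 2\right) = \left(-8 - - \frac{235}{1078} - \frac{1078}{-330 - 232}\right) \left(3 - 2\right) = \left(-8 + \frac{235}{1078} - \frac{1078}{-562}\right) 1 = \left(-8 + \frac{235}{1078} - - \frac{539}{281}\right) 1 = \left(-8 + \frac{235}{1078} + \frac{539}{281}\right) 1 = \left(- \frac{1776267}{302918}\right) 1 = - \frac{1776267}{302918}$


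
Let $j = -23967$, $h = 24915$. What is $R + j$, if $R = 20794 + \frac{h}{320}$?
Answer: $- \frac{198089}{64} \approx -3095.1$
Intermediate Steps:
$R = \frac{1335799}{64}$ ($R = 20794 + \frac{24915}{320} = 20794 + 24915 \cdot \frac{1}{320} = 20794 + \frac{4983}{64} = \frac{1335799}{64} \approx 20872.0$)
$R + j = \frac{1335799}{64} - 23967 = - \frac{198089}{64}$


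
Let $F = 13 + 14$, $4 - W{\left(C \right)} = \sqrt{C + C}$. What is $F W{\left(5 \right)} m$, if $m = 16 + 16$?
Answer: $3456 - 864 \sqrt{10} \approx 723.79$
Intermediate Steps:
$W{\left(C \right)} = 4 - \sqrt{2} \sqrt{C}$ ($W{\left(C \right)} = 4 - \sqrt{C + C} = 4 - \sqrt{2 C} = 4 - \sqrt{2} \sqrt{C}$)
$m = 32$
$F = 27$
$F W{\left(5 \right)} m = 27 \left(4 - \sqrt{2} \sqrt{5}\right) 32 = 27 \left(4 - \sqrt{10}\right) 32 = \left(108 - 27 \sqrt{10}\right) 32 = 3456 - 864 \sqrt{10}$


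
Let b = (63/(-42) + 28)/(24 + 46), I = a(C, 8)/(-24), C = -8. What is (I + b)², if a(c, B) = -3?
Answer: 19881/78400 ≈ 0.25358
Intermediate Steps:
I = ⅛ (I = -3/(-24) = -3*(-1/24) = ⅛ ≈ 0.12500)
b = 53/140 (b = (63*(-1/42) + 28)/70 = (-3/2 + 28)*(1/70) = (53/2)*(1/70) = 53/140 ≈ 0.37857)
(I + b)² = (⅛ + 53/140)² = (141/280)² = 19881/78400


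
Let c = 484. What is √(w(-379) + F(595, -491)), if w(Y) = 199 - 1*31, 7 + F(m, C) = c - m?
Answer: 5*√2 ≈ 7.0711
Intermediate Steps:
F(m, C) = 477 - m (F(m, C) = -7 + (484 - m) = 477 - m)
w(Y) = 168 (w(Y) = 199 - 31 = 168)
√(w(-379) + F(595, -491)) = √(168 + (477 - 1*595)) = √(168 + (477 - 595)) = √(168 - 118) = √50 = 5*√2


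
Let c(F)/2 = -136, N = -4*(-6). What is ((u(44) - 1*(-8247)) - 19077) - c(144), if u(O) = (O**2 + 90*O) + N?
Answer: -4638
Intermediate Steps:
N = 24
c(F) = -272 (c(F) = 2*(-136) = -272)
u(O) = 24 + O**2 + 90*O (u(O) = (O**2 + 90*O) + 24 = 24 + O**2 + 90*O)
((u(44) - 1*(-8247)) - 19077) - c(144) = (((24 + 44**2 + 90*44) - 1*(-8247)) - 19077) - 1*(-272) = (((24 + 1936 + 3960) + 8247) - 19077) + 272 = ((5920 + 8247) - 19077) + 272 = (14167 - 19077) + 272 = -4910 + 272 = -4638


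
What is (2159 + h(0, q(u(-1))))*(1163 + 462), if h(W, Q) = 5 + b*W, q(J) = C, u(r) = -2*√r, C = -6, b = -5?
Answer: 3516500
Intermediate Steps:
q(J) = -6
h(W, Q) = 5 - 5*W
(2159 + h(0, q(u(-1))))*(1163 + 462) = (2159 + (5 - 5*0))*(1163 + 462) = (2159 + (5 + 0))*1625 = (2159 + 5)*1625 = 2164*1625 = 3516500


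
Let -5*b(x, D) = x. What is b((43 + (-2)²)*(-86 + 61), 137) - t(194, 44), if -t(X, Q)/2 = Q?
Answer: 323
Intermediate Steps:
b(x, D) = -x/5
t(X, Q) = -2*Q
b((43 + (-2)²)*(-86 + 61), 137) - t(194, 44) = -(43 + (-2)²)*(-86 + 61)/5 - (-2)*44 = -(43 + 4)*(-25)/5 - 1*(-88) = -47*(-25)/5 + 88 = -⅕*(-1175) + 88 = 235 + 88 = 323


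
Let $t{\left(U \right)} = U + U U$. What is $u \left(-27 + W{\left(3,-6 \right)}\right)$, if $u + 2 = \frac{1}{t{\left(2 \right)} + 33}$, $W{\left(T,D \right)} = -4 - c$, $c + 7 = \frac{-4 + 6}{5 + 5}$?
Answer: $\frac{9317}{195} \approx 47.779$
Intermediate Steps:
$c = - \frac{34}{5}$ ($c = -7 + \frac{-4 + 6}{5 + 5} = -7 + \frac{2}{10} = -7 + 2 \cdot \frac{1}{10} = -7 + \frac{1}{5} = - \frac{34}{5} \approx -6.8$)
$t{\left(U \right)} = U + U^{2}$
$W{\left(T,D \right)} = \frac{14}{5}$ ($W{\left(T,D \right)} = -4 - - \frac{34}{5} = -4 + \frac{34}{5} = \frac{14}{5}$)
$u = - \frac{77}{39}$ ($u = -2 + \frac{1}{2 \left(1 + 2\right) + 33} = -2 + \frac{1}{2 \cdot 3 + 33} = -2 + \frac{1}{6 + 33} = -2 + \frac{1}{39} = - \frac{77}{39} \approx -1.9744$)
$u \left(-27 + W{\left(3,-6 \right)}\right) = - \frac{77 \left(-27 + \frac{14}{5}\right)}{39} = \left(- \frac{77}{39}\right) \left(- \frac{121}{5}\right) = \frac{9317}{195}$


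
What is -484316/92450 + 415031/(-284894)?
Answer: -88174169227/13169225150 ≈ -6.6955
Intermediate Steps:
-484316/92450 + 415031/(-284894) = -484316*1/92450 + 415031*(-1/284894) = -242158/46225 - 415031/284894 = -88174169227/13169225150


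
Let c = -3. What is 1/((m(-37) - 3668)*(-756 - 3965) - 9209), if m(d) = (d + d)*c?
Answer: 1/16259357 ≈ 6.1503e-8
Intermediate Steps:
m(d) = -6*d (m(d) = (d + d)*(-3) = (2*d)*(-3) = -6*d)
1/((m(-37) - 3668)*(-756 - 3965) - 9209) = 1/((-6*(-37) - 3668)*(-756 - 3965) - 9209) = 1/((222 - 3668)*(-4721) - 9209) = 1/(-3446*(-4721) - 9209) = 1/(16268566 - 9209) = 1/16259357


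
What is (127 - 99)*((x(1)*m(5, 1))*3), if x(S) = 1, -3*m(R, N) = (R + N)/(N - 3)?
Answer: 84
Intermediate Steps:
m(R, N) = -(N + R)/(3*(-3 + N)) (m(R, N) = -(R + N)/(3*(N - 3)) = -(N + R)/(3*(-3 + N)))
(127 - 99)*((x(1)*m(5, 1))*3) = (127 - 99)*((1*((-1*1 - 1*5)/(3*(-3 + 1))))*3) = 28*((1*((⅓)*(-1 - 5)/(-2)))*3) = 28*((1*((⅓)*(-½)*(-6)))*3) = 28*((1*1)*3) = 28*(1*3) = 28*3 = 84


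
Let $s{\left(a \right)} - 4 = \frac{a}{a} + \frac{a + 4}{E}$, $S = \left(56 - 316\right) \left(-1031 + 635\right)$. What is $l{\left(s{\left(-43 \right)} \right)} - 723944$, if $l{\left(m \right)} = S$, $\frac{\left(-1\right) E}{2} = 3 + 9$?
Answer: $-620984$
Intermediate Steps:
$E = -24$ ($E = - 2 \left(3 + 9\right) = \left(-2\right) 12 = -24$)
$S = 102960$ ($S = \left(-260\right) \left(-396\right) = 102960$)
$s{\left(a \right)} = \frac{29}{6} - \frac{a}{24}$ ($s{\left(a \right)} = 4 + \left(\frac{a}{a} + \frac{a + 4}{-24}\right) = 4 + \left(1 + \left(4 + a\right) \left(- \frac{1}{24}\right)\right) = 4 + \left(1 - \left(\frac{1}{6} + \frac{a}{24}\right)\right) = 4 - \left(- \frac{5}{6} + \frac{a}{24}\right) = \frac{29}{6} - \frac{a}{24}$)
$l{\left(m \right)} = 102960$
$l{\left(s{\left(-43 \right)} \right)} - 723944 = 102960 - 723944 = -620984$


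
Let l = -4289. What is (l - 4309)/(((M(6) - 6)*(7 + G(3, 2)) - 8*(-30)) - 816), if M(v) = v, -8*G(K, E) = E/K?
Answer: 1433/96 ≈ 14.927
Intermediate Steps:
G(K, E) = -E/(8*K)
(l - 4309)/(((M(6) - 6)*(7 + G(3, 2)) - 8*(-30)) - 816) = (-4289 - 4309)/(((6 - 6)*(7 - ⅛*2/3) - 8*(-30)) - 816) = -8598/((0*(7 - ⅛*2*⅓) + 240) - 816) = -8598/((0*(7 - 1/12) + 240) - 816) = -8598/((0*(83/12) + 240) - 816) = -8598/((0 + 240) - 816) = -8598/(240 - 816) = -8598/(-576) = -8598*(-1/576) = 1433/96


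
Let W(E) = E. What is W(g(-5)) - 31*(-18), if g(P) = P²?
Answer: 583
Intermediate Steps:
W(g(-5)) - 31*(-18) = (-5)² - 31*(-18) = 25 + 558 = 583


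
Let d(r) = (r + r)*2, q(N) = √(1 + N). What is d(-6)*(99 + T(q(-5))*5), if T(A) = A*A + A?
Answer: -1896 - 240*I ≈ -1896.0 - 240.0*I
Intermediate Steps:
d(r) = 4*r (d(r) = (2*r)*2 = 4*r)
T(A) = A + A² (T(A) = A² + A = A + A²)
d(-6)*(99 + T(q(-5))*5) = (4*(-6))*(99 + (√(1 - 5)*(1 + √(1 - 5)))*5) = -24*(99 + (√(-4)*(1 + √(-4)))*5) = -24*(99 + ((2*I)*(1 + 2*I))*5) = -24*(99 + (2*I*(1 + 2*I))*5) = -24*(99 + 10*I*(1 + 2*I)) = -2376 - 240*I*(1 + 2*I)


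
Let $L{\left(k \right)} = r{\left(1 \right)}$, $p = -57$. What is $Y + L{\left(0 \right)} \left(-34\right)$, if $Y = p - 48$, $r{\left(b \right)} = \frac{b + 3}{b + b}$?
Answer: $-173$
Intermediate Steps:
$r{\left(b \right)} = \frac{3 + b}{2 b}$
$L{\left(k \right)} = 2$ ($L{\left(k \right)} = \frac{3 + 1}{2 \cdot 1} = \frac{1}{2} \cdot 1 \cdot 4 = 2$)
$Y = -105$ ($Y = -57 - 48 = -105$)
$Y + L{\left(0 \right)} \left(-34\right) = -105 + 2 \left(-34\right) = -105 - 68 = -173$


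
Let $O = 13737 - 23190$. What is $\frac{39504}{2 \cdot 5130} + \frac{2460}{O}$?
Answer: $\frac{9671992}{2694105} \approx 3.5901$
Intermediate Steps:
$O = -9453$
$\frac{39504}{2 \cdot 5130} + \frac{2460}{O} = \frac{39504}{2 \cdot 5130} + \frac{2460}{-9453} = \frac{39504}{10260} + 2460 \left(- \frac{1}{9453}\right) = 39504 \cdot \frac{1}{10260} - \frac{820}{3151} = \frac{3292}{855} - \frac{820}{3151} = \frac{9671992}{2694105}$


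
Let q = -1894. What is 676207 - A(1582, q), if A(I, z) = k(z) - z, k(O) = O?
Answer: 676207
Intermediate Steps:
A(I, z) = 0 (A(I, z) = z - z = 0)
676207 - A(1582, q) = 676207 - 1*0 = 676207 + 0 = 676207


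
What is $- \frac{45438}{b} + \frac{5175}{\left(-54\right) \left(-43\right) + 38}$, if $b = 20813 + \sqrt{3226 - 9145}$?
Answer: $\frac{247189089}{25558026392} + \frac{22719 i \sqrt{5919}}{216593444} \approx 0.0096717 + 0.0080699 i$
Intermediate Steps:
$b = 20813 + i \sqrt{5919}$ ($b = 20813 + \sqrt{-5919} = 20813 + i \sqrt{5919} \approx 20813.0 + 76.935 i$)
$- \frac{45438}{b} + \frac{5175}{\left(-54\right) \left(-43\right) + 38} = - \frac{45438}{20813 + i \sqrt{5919}} + \frac{5175}{\left(-54\right) \left(-43\right) + 38} = - \frac{45438}{20813 + i \sqrt{5919}} + \frac{5175}{2322 + 38} = - \frac{45438}{20813 + i \sqrt{5919}} + \frac{5175}{2360} = - \frac{45438}{20813 + i \sqrt{5919}} + 5175 \cdot \frac{1}{2360} = - \frac{45438}{20813 + i \sqrt{5919}} + \frac{1035}{472} = \frac{1035}{472} - \frac{45438}{20813 + i \sqrt{5919}}$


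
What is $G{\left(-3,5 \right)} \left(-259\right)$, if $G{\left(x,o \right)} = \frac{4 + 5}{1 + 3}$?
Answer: $- \frac{2331}{4} \approx -582.75$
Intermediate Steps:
$G{\left(x,o \right)} = \frac{9}{4}$
$G{\left(-3,5 \right)} \left(-259\right) = \frac{9}{4} \left(-259\right) = - \frac{2331}{4}$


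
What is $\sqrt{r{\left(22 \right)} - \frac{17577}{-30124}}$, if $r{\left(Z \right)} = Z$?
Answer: $\frac{\sqrt{5123376955}}{15062} \approx 4.7522$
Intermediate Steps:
$\sqrt{r{\left(22 \right)} - \frac{17577}{-30124}} = \sqrt{22 - \frac{17577}{-30124}} = \sqrt{22 - - \frac{17577}{30124}} = \sqrt{22 + \frac{17577}{30124}} = \sqrt{\frac{680305}{30124}} = \frac{\sqrt{5123376955}}{15062}$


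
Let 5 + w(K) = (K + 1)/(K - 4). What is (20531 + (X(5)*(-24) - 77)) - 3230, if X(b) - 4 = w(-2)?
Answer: 17244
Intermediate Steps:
w(K) = -5 + (1 + K)/(-4 + K) (w(K) = -5 + (K + 1)/(K - 4) = -5 + (1 + K)/(-4 + K))
X(b) = -⅚ (X(b) = 4 + (21 - 4*(-2))/(-4 - 2) = 4 + (21 + 8)/(-6) = 4 - ⅙*29 = 4 - 29/6 = -⅚)
(20531 + (X(5)*(-24) - 77)) - 3230 = (20531 + (-⅚*(-24) - 77)) - 3230 = (20531 + (20 - 77)) - 3230 = (20531 - 57) - 3230 = 20474 - 3230 = 17244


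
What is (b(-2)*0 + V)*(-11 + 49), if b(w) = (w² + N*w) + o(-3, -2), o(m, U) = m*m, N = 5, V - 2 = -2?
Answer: 0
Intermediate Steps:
V = 0 (V = 2 - 2 = 0)
o(m, U) = m²
b(w) = 9 + w² + 5*w (b(w) = (w² + 5*w) + (-3)² = (w² + 5*w) + 9 = 9 + w² + 5*w)
(b(-2)*0 + V)*(-11 + 49) = ((9 + (-2)² + 5*(-2))*0 + 0)*(-11 + 49) = ((9 + 4 - 10)*0 + 0)*38 = (3*0 + 0)*38 = (0 + 0)*38 = 0*38 = 0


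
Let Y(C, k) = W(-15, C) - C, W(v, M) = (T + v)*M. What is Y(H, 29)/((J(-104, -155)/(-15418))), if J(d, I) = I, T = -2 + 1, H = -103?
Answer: 26996918/155 ≈ 1.7417e+5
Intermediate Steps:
T = -1
W(v, M) = M*(-1 + v) (W(v, M) = (-1 + v)*M = M*(-1 + v))
Y(C, k) = -17*C (Y(C, k) = C*(-1 - 15) - C = C*(-16) - C = -16*C - C = -17*C)
Y(H, 29)/((J(-104, -155)/(-15418))) = (-17*(-103))/((-155/(-15418))) = 1751/((-155*(-1/15418))) = 1751/(155/15418) = 1751*(15418/155) = 26996918/155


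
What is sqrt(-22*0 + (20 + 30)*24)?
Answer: 20*sqrt(3) ≈ 34.641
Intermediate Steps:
sqrt(-22*0 + (20 + 30)*24) = sqrt(0 + 50*24) = sqrt(0 + 1200) = sqrt(1200) = 20*sqrt(3)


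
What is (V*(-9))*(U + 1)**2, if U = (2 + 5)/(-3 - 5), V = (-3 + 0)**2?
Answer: -81/64 ≈ -1.2656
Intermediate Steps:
V = 9 (V = (-3)**2 = 9)
U = -7/8 (U = 7/(-8) = 7*(-1/8) = -7/8 ≈ -0.87500)
(V*(-9))*(U + 1)**2 = (9*(-9))*(-7/8 + 1)**2 = -81*(1/8)**2 = -81*1/64 = -81/64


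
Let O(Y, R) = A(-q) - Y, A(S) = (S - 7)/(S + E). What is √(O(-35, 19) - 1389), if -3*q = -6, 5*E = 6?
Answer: I*√5371/2 ≈ 36.644*I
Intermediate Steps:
E = 6/5 (E = (⅕)*6 = 6/5 ≈ 1.2000)
q = 2 (q = -⅓*(-6) = 2)
A(S) = (-7 + S)/(6/5 + S) (A(S) = (S - 7)/(S + 6/5) = (-7 + S)/(6/5 + S))
O(Y, R) = 45/4 - Y (O(Y, R) = 5*(-7 - 1*2)/(6 + 5*(-1*2)) - Y = 5*(-7 - 2)/(6 + 5*(-2)) - Y = 5*(-9)/(6 - 10) - Y = 5*(-9)/(-4) - Y = 5*(-¼)*(-9) - Y = 45/4 - Y)
√(O(-35, 19) - 1389) = √((45/4 - 1*(-35)) - 1389) = √((45/4 + 35) - 1389) = √(185/4 - 1389) = √(-5371/4) = I*√5371/2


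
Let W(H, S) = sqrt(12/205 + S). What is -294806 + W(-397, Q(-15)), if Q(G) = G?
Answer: -294806 + I*sqrt(627915)/205 ≈ -2.9481e+5 + 3.8654*I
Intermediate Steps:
W(H, S) = sqrt(12/205 + S) (W(H, S) = sqrt(12*(1/205) + S) = sqrt(12/205 + S))
-294806 + W(-397, Q(-15)) = -294806 + sqrt(2460 + 42025*(-15))/205 = -294806 + sqrt(2460 - 630375)/205 = -294806 + sqrt(-627915)/205 = -294806 + (I*sqrt(627915))/205 = -294806 + I*sqrt(627915)/205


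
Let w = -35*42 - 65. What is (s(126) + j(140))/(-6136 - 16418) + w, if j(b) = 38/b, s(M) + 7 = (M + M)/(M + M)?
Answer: -2423426899/1578780 ≈ -1535.0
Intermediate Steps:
s(M) = -6 (s(M) = -7 + (M + M)/(M + M) = -7 + (2*M)/((2*M)) = -7 + (2*M)*(1/(2*M)) = -7 + 1 = -6)
w = -1535 (w = -1470 - 65 = -1535)
(s(126) + j(140))/(-6136 - 16418) + w = (-6 + 38/140)/(-6136 - 16418) - 1535 = (-6 + 38*(1/140))/(-22554) - 1535 = (-6 + 19/70)*(-1/22554) - 1535 = -401/70*(-1/22554) - 1535 = 401/1578780 - 1535 = -2423426899/1578780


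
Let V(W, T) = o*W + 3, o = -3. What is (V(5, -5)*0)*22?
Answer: 0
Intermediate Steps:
V(W, T) = 3 - 3*W (V(W, T) = -3*W + 3 = 3 - 3*W)
(V(5, -5)*0)*22 = ((3 - 3*5)*0)*22 = ((3 - 15)*0)*22 = -12*0*22 = 0*22 = 0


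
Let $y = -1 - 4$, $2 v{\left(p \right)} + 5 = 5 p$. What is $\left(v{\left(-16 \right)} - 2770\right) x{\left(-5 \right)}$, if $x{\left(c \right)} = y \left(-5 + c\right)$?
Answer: $-140625$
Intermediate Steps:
$v{\left(p \right)} = - \frac{5}{2} + \frac{5 p}{2}$
$y = -5$
$x{\left(c \right)} = 25 - 5 c$ ($x{\left(c \right)} = - 5 \left(-5 + c\right) = 25 - 5 c$)
$\left(v{\left(-16 \right)} - 2770\right) x{\left(-5 \right)} = \left(\left(- \frac{5}{2} + \frac{5}{2} \left(-16\right)\right) - 2770\right) \left(25 - -25\right) = \left(\left(- \frac{5}{2} - 40\right) - 2770\right) \left(25 + 25\right) = \left(- \frac{85}{2} - 2770\right) 50 = \left(- \frac{5625}{2}\right) 50 = -140625$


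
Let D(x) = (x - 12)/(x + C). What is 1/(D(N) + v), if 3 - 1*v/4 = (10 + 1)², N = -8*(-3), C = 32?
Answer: -14/6605 ≈ -0.0021196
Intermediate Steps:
N = 24
v = -472 (v = 12 - 4*(10 + 1)² = 12 - 4*11² = 12 - 4*121 = 12 - 484 = -472)
D(x) = (-12 + x)/(32 + x) (D(x) = (x - 12)/(x + 32) = (-12 + x)/(32 + x))
1/(D(N) + v) = 1/((-12 + 24)/(32 + 24) - 472) = 1/(12/56 - 472) = 1/((1/56)*12 - 472) = 1/(3/14 - 472) = 1/(-6605/14) = -14/6605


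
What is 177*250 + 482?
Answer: 44732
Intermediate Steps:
177*250 + 482 = 44250 + 482 = 44732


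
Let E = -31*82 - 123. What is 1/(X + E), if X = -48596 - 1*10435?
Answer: -1/61696 ≈ -1.6209e-5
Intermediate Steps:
E = -2665 (E = -2542 - 123 = -2665)
X = -59031 (X = -48596 - 10435 = -59031)
1/(X + E) = 1/(-59031 - 2665) = 1/(-61696) = -1/61696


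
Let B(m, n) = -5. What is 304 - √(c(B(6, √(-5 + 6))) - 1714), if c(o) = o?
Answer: 304 - 3*I*√191 ≈ 304.0 - 41.461*I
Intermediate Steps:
304 - √(c(B(6, √(-5 + 6))) - 1714) = 304 - √(-5 - 1714) = 304 - √(-1719) = 304 - 3*I*√191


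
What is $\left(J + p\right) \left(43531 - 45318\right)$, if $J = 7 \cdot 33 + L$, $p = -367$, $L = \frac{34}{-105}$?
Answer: $\frac{25579118}{105} \approx 2.4361 \cdot 10^{5}$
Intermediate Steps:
$L = - \frac{34}{105}$ ($L = 34 \left(- \frac{1}{105}\right) = - \frac{34}{105} \approx -0.32381$)
$J = \frac{24221}{105}$ ($J = 7 \cdot 33 - \frac{34}{105} = 231 - \frac{34}{105} = \frac{24221}{105} \approx 230.68$)
$\left(J + p\right) \left(43531 - 45318\right) = \left(\frac{24221}{105} - 367\right) \left(43531 - 45318\right) = \left(- \frac{14314}{105}\right) \left(-1787\right) = \frac{25579118}{105}$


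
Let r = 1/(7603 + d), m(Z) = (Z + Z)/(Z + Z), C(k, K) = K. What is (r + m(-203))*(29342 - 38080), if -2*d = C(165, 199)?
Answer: -131148642/15007 ≈ -8739.2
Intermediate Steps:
d = -199/2 (d = -1/2*199 = -199/2 ≈ -99.500)
m(Z) = 1 (m(Z) = (2*Z)/((2*Z)) = (2*Z)*(1/(2*Z)) = 1)
r = 2/15007 (r = 1/(7603 - 199/2) = 1/(15007/2) = 2/15007 ≈ 0.00013327)
(r + m(-203))*(29342 - 38080) = (2/15007 + 1)*(29342 - 38080) = (15009/15007)*(-8738) = -131148642/15007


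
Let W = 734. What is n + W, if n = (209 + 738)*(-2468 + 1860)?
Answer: -575042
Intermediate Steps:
n = -575776 (n = 947*(-608) = -575776)
n + W = -575776 + 734 = -575042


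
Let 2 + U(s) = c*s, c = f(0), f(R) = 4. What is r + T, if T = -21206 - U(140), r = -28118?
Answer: -49882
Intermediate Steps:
c = 4
U(s) = -2 + 4*s
T = -21764 (T = -21206 - (-2 + 4*140) = -21206 - (-2 + 560) = -21206 - 1*558 = -21206 - 558 = -21764)
r + T = -28118 - 21764 = -49882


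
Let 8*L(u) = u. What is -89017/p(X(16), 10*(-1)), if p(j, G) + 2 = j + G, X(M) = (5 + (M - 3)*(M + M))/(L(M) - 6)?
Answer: 356068/469 ≈ 759.21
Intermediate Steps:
L(u) = u/8
X(M) = (5 + 2*M*(-3 + M))/(-6 + M/8) (X(M) = (5 + (M - 3)*(M + M))/(M/8 - 6) = (5 + (-3 + M)*(2*M))/(-6 + M/8) = (5 + 2*M*(-3 + M))/(-6 + M/8))
p(j, G) = -2 + G + j (p(j, G) = -2 + (j + G) = -2 + (G + j) = -2 + G + j)
-89017/p(X(16), 10*(-1)) = -89017/(-2 + 10*(-1) + 8*(5 - 6*16 + 2*16²)/(-48 + 16)) = -89017/(-2 - 10 + 8*(5 - 96 + 2*256)/(-32)) = -89017/(-2 - 10 + 8*(-1/32)*(5 - 96 + 512)) = -89017/(-2 - 10 + 8*(-1/32)*421) = -89017/(-2 - 10 - 421/4) = -89017/(-469/4) = -89017*(-4/469) = 356068/469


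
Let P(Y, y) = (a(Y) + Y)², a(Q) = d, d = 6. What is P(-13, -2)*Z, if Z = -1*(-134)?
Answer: 6566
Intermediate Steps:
a(Q) = 6
P(Y, y) = (6 + Y)²
Z = 134
P(-13, -2)*Z = (6 - 13)²*134 = (-7)²*134 = 49*134 = 6566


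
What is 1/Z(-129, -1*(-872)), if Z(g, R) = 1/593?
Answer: 593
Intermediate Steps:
Z(g, R) = 1/593
1/Z(-129, -1*(-872)) = 1/(1/593) = 593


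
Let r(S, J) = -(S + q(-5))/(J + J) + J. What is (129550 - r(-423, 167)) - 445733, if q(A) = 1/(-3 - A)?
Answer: -211322645/668 ≈ -3.1635e+5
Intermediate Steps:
r(S, J) = J - (1/2 + S)/(2*J) (r(S, J) = -(S - 1/(3 - 5))/(J + J) + J = -(S - 1/(-2))/(2*J) + J = -(S - 1*(-1/2))*1/(2*J) + J = -(S + 1/2)*1/(2*J) + J = -(1/2 + S)*1/(2*J) + J = -(1/2 + S)/(2*J) + J = J - (1/2 + S)/(2*J))
(129550 - r(-423, 167)) - 445733 = (129550 - (-1/4 + 167**2 - 1/2*(-423))/167) - 445733 = (129550 - (-1/4 + 27889 + 423/2)/167) - 445733 = (129550 - 112401/(167*4)) - 445733 = (129550 - 1*112401/668) - 445733 = (129550 - 112401/668) - 445733 = 86426999/668 - 445733 = -211322645/668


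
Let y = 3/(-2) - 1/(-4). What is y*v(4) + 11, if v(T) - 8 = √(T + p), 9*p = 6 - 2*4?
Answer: 1 - 5*√34/12 ≈ -1.4296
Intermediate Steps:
p = -2/9 (p = (6 - 2*4)/9 = (6 - 8)/9 = (⅑)*(-2) = -2/9 ≈ -0.22222)
y = -5/4 (y = 3*(-½) - 1*(-¼) = -3/2 + ¼ = -5/4 ≈ -1.2500)
v(T) = 8 + √(-2/9 + T) (v(T) = 8 + √(T - 2/9) = 8 + √(-2/9 + T))
y*v(4) + 11 = -5*(8 + √(-2 + 9*4)/3)/4 + 11 = -5*(8 + √(-2 + 36)/3)/4 + 11 = -5*(8 + √34/3)/4 + 11 = (-10 - 5*√34/12) + 11 = 1 - 5*√34/12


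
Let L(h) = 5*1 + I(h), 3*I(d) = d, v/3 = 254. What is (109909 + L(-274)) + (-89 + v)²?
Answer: 1688255/3 ≈ 5.6275e+5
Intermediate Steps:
v = 762 (v = 3*254 = 762)
I(d) = d/3
L(h) = 5 + h/3 (L(h) = 5*1 + h/3 = 5 + h/3)
(109909 + L(-274)) + (-89 + v)² = (109909 + (5 + (⅓)*(-274))) + (-89 + 762)² = (109909 + (5 - 274/3)) + 673² = (109909 - 259/3) + 452929 = 329468/3 + 452929 = 1688255/3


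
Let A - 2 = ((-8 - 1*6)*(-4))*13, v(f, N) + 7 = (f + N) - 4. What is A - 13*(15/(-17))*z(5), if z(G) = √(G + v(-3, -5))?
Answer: 730 + 195*I*√14/17 ≈ 730.0 + 42.919*I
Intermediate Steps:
v(f, N) = -11 + N + f (v(f, N) = -7 + ((f + N) - 4) = -7 + ((N + f) - 4) = -7 + (-4 + N + f) = -11 + N + f)
z(G) = √(-19 + G) (z(G) = √(G + (-11 - 5 - 3)) = √(G - 19) = √(-19 + G))
A = 730 (A = 2 + ((-8 - 1*6)*(-4))*13 = 2 + ((-8 - 6)*(-4))*13 = 2 - 14*(-4)*13 = 2 + 56*13 = 2 + 728 = 730)
A - 13*(15/(-17))*z(5) = 730 - 13*(15/(-17))*√(-19 + 5) = 730 - 13*(15*(-1/17))*√(-14) = 730 - 13*(-15/17)*I*√14 = 730 - (-195)*I*√14/17 = 730 + 195*I*√14/17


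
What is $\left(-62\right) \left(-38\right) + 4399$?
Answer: $6755$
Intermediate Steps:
$\left(-62\right) \left(-38\right) + 4399 = 2356 + 4399 = 6755$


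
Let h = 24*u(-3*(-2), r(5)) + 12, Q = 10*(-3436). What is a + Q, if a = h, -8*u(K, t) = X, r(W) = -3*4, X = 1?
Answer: -34351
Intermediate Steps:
r(W) = -12
u(K, t) = -⅛ (u(K, t) = -⅛*1 = -⅛)
Q = -34360
h = 9 (h = 24*(-⅛) + 12 = -3 + 12 = 9)
a = 9
a + Q = 9 - 34360 = -34351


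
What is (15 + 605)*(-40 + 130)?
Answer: 55800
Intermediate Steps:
(15 + 605)*(-40 + 130) = 620*90 = 55800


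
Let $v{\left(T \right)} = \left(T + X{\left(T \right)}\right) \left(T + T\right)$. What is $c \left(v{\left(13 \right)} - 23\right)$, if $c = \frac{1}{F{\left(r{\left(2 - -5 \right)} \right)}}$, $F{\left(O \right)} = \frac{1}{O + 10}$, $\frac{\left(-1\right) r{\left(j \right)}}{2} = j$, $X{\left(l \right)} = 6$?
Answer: $-1884$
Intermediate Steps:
$r{\left(j \right)} = - 2 j$
$v{\left(T \right)} = 2 T \left(6 + T\right)$ ($v{\left(T \right)} = \left(T + 6\right) \left(T + T\right) = \left(6 + T\right) 2 T = 2 T \left(6 + T\right)$)
$F{\left(O \right)} = \frac{1}{10 + O}$
$c = -4$ ($c = \frac{1}{\frac{1}{10 - 2 \left(2 - -5\right)}} = \frac{1}{\frac{1}{10 - 2 \left(2 + 5\right)}} = \frac{1}{\frac{1}{10 - 14}} = \frac{1}{\frac{1}{-4}} = \frac{1}{- \frac{1}{4}} = -4$)
$c \left(v{\left(13 \right)} - 23\right) = - 4 \left(2 \cdot 13 \left(6 + 13\right) - 23\right) = - 4 \left(2 \cdot 13 \cdot 19 - 23\right) = - 4 \left(494 - 23\right) = \left(-4\right) 471 = -1884$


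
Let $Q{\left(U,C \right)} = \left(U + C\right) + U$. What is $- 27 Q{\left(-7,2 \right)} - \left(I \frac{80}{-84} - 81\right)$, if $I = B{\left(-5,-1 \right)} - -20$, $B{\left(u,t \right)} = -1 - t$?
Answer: $\frac{8905}{21} \approx 424.05$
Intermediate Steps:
$Q{\left(U,C \right)} = C + 2 U$ ($Q{\left(U,C \right)} = \left(C + U\right) + U = C + 2 U$)
$I = 20$ ($I = \left(-1 - -1\right) - -20 = \left(-1 + 1\right) + 20 = 0 + 20 = 20$)
$- 27 Q{\left(-7,2 \right)} - \left(I \frac{80}{-84} - 81\right) = - 27 \left(2 + 2 \left(-7\right)\right) - \left(20 \frac{80}{-84} - 81\right) = - 27 \left(2 - 14\right) - \left(20 \cdot 80 \left(- \frac{1}{84}\right) - 81\right) = \left(-27\right) \left(-12\right) - \left(20 \left(- \frac{20}{21}\right) - 81\right) = 324 - \left(- \frac{400}{21} - 81\right) = 324 - - \frac{2101}{21} = 324 + \frac{2101}{21} = \frac{8905}{21}$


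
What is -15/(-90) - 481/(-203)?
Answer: 3089/1218 ≈ 2.5361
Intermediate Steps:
-15/(-90) - 481/(-203) = -15*(-1/90) - 481*(-1/203) = ⅙ + 481/203 = 3089/1218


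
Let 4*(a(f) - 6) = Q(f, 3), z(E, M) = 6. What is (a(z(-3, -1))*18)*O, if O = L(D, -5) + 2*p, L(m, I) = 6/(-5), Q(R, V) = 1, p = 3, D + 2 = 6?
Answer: 540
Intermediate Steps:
D = 4 (D = -2 + 6 = 4)
a(f) = 25/4 (a(f) = 6 + (1/4)*1 = 6 + 1/4 = 25/4)
L(m, I) = -6/5 (L(m, I) = 6*(-1/5) = -6/5)
O = 24/5 (O = -6/5 + 2*3 = -6/5 + 6 = 24/5 ≈ 4.8000)
(a(z(-3, -1))*18)*O = ((25/4)*18)*(24/5) = (225/2)*(24/5) = 540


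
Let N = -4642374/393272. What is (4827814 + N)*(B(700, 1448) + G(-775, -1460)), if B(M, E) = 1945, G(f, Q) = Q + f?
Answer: -12513759846815/8938 ≈ -1.4001e+9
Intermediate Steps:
N = -211017/17876 (N = -4642374*1/393272 = -211017/17876 ≈ -11.804)
(4827814 + N)*(B(700, 1448) + G(-775, -1460)) = (4827814 - 211017/17876)*(1945 + (-1460 - 775)) = 86301792047*(1945 - 2235)/17876 = (86301792047/17876)*(-290) = -12513759846815/8938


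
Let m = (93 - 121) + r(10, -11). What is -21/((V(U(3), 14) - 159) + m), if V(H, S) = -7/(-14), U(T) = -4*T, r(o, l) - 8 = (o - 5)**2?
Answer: 42/307 ≈ 0.13681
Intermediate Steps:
r(o, l) = 8 + (-5 + o)**2 (r(o, l) = 8 + (o - 5)**2 = 8 + (-5 + o)**2)
V(H, S) = 1/2 (V(H, S) = -7*(-1/14) = 1/2)
m = 5 (m = (93 - 121) + (8 + (-5 + 10)**2) = -28 + (8 + 5**2) = -28 + (8 + 25) = -28 + 33 = 5)
-21/((V(U(3), 14) - 159) + m) = -21/((1/2 - 159) + 5) = -21/(-317/2 + 5) = -21/(-307/2) = -21*(-2/307) = 42/307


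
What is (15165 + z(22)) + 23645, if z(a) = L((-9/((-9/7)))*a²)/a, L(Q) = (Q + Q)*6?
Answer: 40658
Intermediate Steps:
L(Q) = 12*Q (L(Q) = (2*Q)*6 = 12*Q)
z(a) = 84*a (z(a) = (12*((-9/((-9/7)))*a²))/a = (12*((-9/((-9*⅐)))*a²))/a = (12*((-9/(-9/7))*a²))/a = (12*((-9*(-7/9))*a²))/a = (12*(7*a²))/a = (84*a²)/a = 84*a)
(15165 + z(22)) + 23645 = (15165 + 84*22) + 23645 = (15165 + 1848) + 23645 = 17013 + 23645 = 40658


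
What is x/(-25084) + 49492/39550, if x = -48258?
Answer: 787515307/248018050 ≈ 3.1752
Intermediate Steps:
x/(-25084) + 49492/39550 = -48258/(-25084) + 49492/39550 = -48258*(-1/25084) + 49492*(1/39550) = 24129/12542 + 24746/19775 = 787515307/248018050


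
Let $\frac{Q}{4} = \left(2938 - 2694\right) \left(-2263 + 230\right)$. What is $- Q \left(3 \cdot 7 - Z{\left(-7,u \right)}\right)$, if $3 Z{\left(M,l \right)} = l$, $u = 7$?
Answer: $\frac{111115648}{3} \approx 3.7039 \cdot 10^{7}$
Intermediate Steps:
$Q = -1984208$ ($Q = 4 \left(2938 - 2694\right) \left(-2263 + 230\right) = 4 \cdot 244 \left(-2033\right) = 4 \left(-496052\right) = -1984208$)
$Z{\left(M,l \right)} = \frac{l}{3}$
$- Q \left(3 \cdot 7 - Z{\left(-7,u \right)}\right) = \left(-1\right) \left(-1984208\right) \left(3 \cdot 7 - \frac{1}{3} \cdot 7\right) = 1984208 \left(21 - \frac{7}{3}\right) = 1984208 \cdot \frac{56}{3} = \frac{111115648}{3}$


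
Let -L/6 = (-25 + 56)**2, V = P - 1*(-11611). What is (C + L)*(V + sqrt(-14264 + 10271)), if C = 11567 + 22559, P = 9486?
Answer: 598310920 + 311960*I*sqrt(33) ≈ 5.9831e+8 + 1.7921e+6*I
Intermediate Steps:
C = 34126
V = 21097 (V = 9486 - 1*(-11611) = 9486 + 11611 = 21097)
L = -5766 (L = -6*(-25 + 56)**2 = -6*31**2 = -6*961 = -5766)
(C + L)*(V + sqrt(-14264 + 10271)) = (34126 - 5766)*(21097 + sqrt(-14264 + 10271)) = 28360*(21097 + sqrt(-3993)) = 28360*(21097 + 11*I*sqrt(33)) = 598310920 + 311960*I*sqrt(33)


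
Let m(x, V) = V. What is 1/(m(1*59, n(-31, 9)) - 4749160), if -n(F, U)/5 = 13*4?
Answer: -1/4749420 ≈ -2.1055e-7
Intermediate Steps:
n(F, U) = -260 (n(F, U) = -65*4 = -5*52 = -260)
1/(m(1*59, n(-31, 9)) - 4749160) = 1/(-260 - 4749160) = 1/(-4749420) = -1/4749420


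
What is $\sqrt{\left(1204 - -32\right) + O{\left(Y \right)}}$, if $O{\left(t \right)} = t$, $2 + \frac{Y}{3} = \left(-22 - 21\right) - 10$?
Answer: $3 \sqrt{119} \approx 32.726$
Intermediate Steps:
$Y = -165$ ($Y = -6 + 3 \left(\left(-22 - 21\right) - 10\right) = -6 + 3 \left(-43 - 10\right) = -6 + 3 \left(-53\right) = -6 - 159 = -165$)
$\sqrt{\left(1204 - -32\right) + O{\left(Y \right)}} = \sqrt{\left(1204 - -32\right) - 165} = \sqrt{\left(1204 + 32\right) - 165} = \sqrt{1236 - 165} = \sqrt{1071} = 3 \sqrt{119}$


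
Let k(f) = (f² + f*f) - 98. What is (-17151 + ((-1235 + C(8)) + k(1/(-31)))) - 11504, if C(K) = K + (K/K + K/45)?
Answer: -1296434077/43245 ≈ -29979.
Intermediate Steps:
C(K) = 1 + 46*K/45 (C(K) = K + (1 + K*(1/45)) = K + (1 + K/45) = 1 + 46*K/45)
k(f) = -98 + 2*f² (k(f) = (f² + f²) - 98 = 2*f² - 98 = -98 + 2*f²)
(-17151 + ((-1235 + C(8)) + k(1/(-31)))) - 11504 = (-17151 + ((-1235 + (1 + (46/45)*8)) + (-98 + 2*(1/(-31))²))) - 11504 = (-17151 + ((-1235 + (1 + 368/45)) + (-98 + 2*(-1/31)²))) - 11504 = (-17151 + ((-1235 + 413/45) + (-98 + 2*(1/961)))) - 11504 = (-17151 + (-55162/45 + (-98 + 2/961))) - 11504 = (-17151 + (-55162/45 - 94176/961)) - 11504 = (-17151 - 57248602/43245) - 11504 = -798943597/43245 - 11504 = -1296434077/43245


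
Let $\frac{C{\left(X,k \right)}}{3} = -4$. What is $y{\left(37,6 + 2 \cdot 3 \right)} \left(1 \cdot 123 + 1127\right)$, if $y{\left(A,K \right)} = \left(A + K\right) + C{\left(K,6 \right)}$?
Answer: $46250$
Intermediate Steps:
$C{\left(X,k \right)} = -12$ ($C{\left(X,k \right)} = 3 \left(-4\right) = -12$)
$y{\left(A,K \right)} = -12 + A + K$ ($y{\left(A,K \right)} = \left(A + K\right) - 12 = -12 + A + K$)
$y{\left(37,6 + 2 \cdot 3 \right)} \left(1 \cdot 123 + 1127\right) = \left(-12 + 37 + \left(6 + 2 \cdot 3\right)\right) \left(1 \cdot 123 + 1127\right) = \left(-12 + 37 + \left(6 + 6\right)\right) \left(123 + 1127\right) = \left(-12 + 37 + 12\right) 1250 = 37 \cdot 1250 = 46250$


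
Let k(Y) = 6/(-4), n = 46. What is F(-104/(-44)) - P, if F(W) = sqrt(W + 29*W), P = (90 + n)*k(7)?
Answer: 204 + 2*sqrt(2145)/11 ≈ 212.42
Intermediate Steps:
k(Y) = -3/2 (k(Y) = 6*(-1/4) = -3/2)
P = -204 (P = (90 + 46)*(-3/2) = 136*(-3/2) = -204)
F(W) = sqrt(30)*sqrt(W) (F(W) = sqrt(30*W) = sqrt(30)*sqrt(W))
F(-104/(-44)) - P = sqrt(30)*sqrt(-104/(-44)) - 1*(-204) = sqrt(30)*sqrt(-104*(-1/44)) + 204 = sqrt(30)*sqrt(26/11) + 204 = sqrt(30)*(sqrt(286)/11) + 204 = 2*sqrt(2145)/11 + 204 = 204 + 2*sqrt(2145)/11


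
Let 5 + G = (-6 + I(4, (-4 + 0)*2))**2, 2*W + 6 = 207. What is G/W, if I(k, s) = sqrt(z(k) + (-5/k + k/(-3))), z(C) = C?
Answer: 389/1206 - 4*sqrt(51)/201 ≈ 0.18044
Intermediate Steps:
W = 201/2 (W = -3 + (1/2)*207 = -3 + 207/2 = 201/2 ≈ 100.50)
I(k, s) = sqrt(-5/k + 2*k/3) (I(k, s) = sqrt(k + (-5/k + k/(-3))) = sqrt(k + (-5/k + k*(-1/3))) = sqrt(k + (-5/k - k/3)) = sqrt(-5/k + 2*k/3))
G = -5 + (-6 + sqrt(51)/6)**2 (G = -5 + (-6 + sqrt(-45/4 + 6*4)/3)**2 = -5 + (-6 + sqrt(-45*1/4 + 24)/3)**2 = -5 + (-6 + sqrt(-45/4 + 24)/3)**2 = -5 + (-6 + sqrt(51/4)/3)**2 = -5 + (-6 + (sqrt(51)/2)/3)**2 = -5 + (-6 + sqrt(51)/6)**2 ≈ 18.134)
G/W = (389/12 - 2*sqrt(51))/(201/2) = (389/12 - 2*sqrt(51))*(2/201) = 389/1206 - 4*sqrt(51)/201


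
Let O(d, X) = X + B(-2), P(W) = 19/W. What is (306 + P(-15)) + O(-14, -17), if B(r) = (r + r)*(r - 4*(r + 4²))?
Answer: 7796/15 ≈ 519.73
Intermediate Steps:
B(r) = 2*r*(-64 - 3*r) (B(r) = (2*r)*(r - 4*(r + 16)) = (2*r)*(r - 4*(16 + r)) = (2*r)*(r + (-64 - 4*r)) = (2*r)*(-64 - 3*r) = 2*r*(-64 - 3*r))
O(d, X) = 232 + X (O(d, X) = X - 2*(-2)*(64 + 3*(-2)) = X - 2*(-2)*(64 - 6) = X - 2*(-2)*58 = X + 232 = 232 + X)
(306 + P(-15)) + O(-14, -17) = (306 + 19/(-15)) + (232 - 17) = (306 + 19*(-1/15)) + 215 = (306 - 19/15) + 215 = 4571/15 + 215 = 7796/15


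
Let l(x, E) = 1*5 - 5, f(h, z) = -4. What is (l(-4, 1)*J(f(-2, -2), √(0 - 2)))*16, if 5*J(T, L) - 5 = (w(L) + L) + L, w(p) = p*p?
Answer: 0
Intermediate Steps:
w(p) = p²
l(x, E) = 0 (l(x, E) = 5 - 5 = 0)
J(T, L) = 1 + L²/5 + 2*L/5 (J(T, L) = 1 + ((L² + L) + L)/5 = 1 + ((L + L²) + L)/5 = 1 + (L² + 2*L)/5 = 1 + (L²/5 + 2*L/5) = 1 + L²/5 + 2*L/5)
(l(-4, 1)*J(f(-2, -2), √(0 - 2)))*16 = (0*(1 + (√(0 - 2))²/5 + 2*√(0 - 2)/5))*16 = (0*(1 + (√(-2))²/5 + 2*√(-2)/5))*16 = (0*(1 + (I*√2)²/5 + 2*(I*√2)/5))*16 = (0*(1 + (⅕)*(-2) + 2*I*√2/5))*16 = (0*(1 - ⅖ + 2*I*√2/5))*16 = (0*(⅗ + 2*I*√2/5))*16 = 0*16 = 0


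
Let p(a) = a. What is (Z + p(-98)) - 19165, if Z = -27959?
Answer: -47222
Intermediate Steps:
(Z + p(-98)) - 19165 = (-27959 - 98) - 19165 = -28057 - 19165 = -47222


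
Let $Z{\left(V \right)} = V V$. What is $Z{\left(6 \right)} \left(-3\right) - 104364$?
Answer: $-104472$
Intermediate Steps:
$Z{\left(V \right)} = V^{2}$
$Z{\left(6 \right)} \left(-3\right) - 104364 = 6^{2} \left(-3\right) - 104364 = 36 \left(-3\right) - 104364 = -108 - 104364 = -104472$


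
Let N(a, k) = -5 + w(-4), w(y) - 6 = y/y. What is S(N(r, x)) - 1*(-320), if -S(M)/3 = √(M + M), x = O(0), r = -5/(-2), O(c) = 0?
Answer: 314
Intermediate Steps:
w(y) = 7 (w(y) = 6 + y/y = 6 + 1 = 7)
r = 5/2 (r = -5*(-½) = 5/2 ≈ 2.5000)
x = 0
N(a, k) = 2 (N(a, k) = -5 + 7 = 2)
S(M) = -3*√2*√M (S(M) = -3*√(M + M) = -3*√2*√M)
S(N(r, x)) - 1*(-320) = -3*√2*√2 - 1*(-320) = -6 + 320 = 314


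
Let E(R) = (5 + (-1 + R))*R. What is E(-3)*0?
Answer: 0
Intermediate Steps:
E(R) = R*(4 + R) (E(R) = (4 + R)*R = R*(4 + R))
E(-3)*0 = -3*(4 - 3)*0 = -3*1*0 = -3*0 = 0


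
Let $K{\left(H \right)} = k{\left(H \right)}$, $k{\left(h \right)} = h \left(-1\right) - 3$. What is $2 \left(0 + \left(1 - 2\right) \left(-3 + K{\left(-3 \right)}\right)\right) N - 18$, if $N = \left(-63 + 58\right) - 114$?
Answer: $-732$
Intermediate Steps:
$k{\left(h \right)} = -3 - h$ ($k{\left(h \right)} = - h - 3 = -3 - h$)
$K{\left(H \right)} = -3 - H$
$N = -119$ ($N = -5 - 114 = -119$)
$2 \left(0 + \left(1 - 2\right) \left(-3 + K{\left(-3 \right)}\right)\right) N - 18 = 2 \left(0 + \left(1 - 2\right) \left(-3 - 0\right)\right) \left(-119\right) - 18 = 2 \left(0 - \left(-3 + \left(-3 + 3\right)\right)\right) \left(-119\right) - 18 = 2 \left(0 - \left(-3 + 0\right)\right) \left(-119\right) - 18 = 2 \left(0 - -3\right) \left(-119\right) - 18 = 2 \left(0 + 3\right) \left(-119\right) - 18 = 2 \cdot 3 \left(-119\right) - 18 = 6 \left(-119\right) - 18 = -714 - 18 = -732$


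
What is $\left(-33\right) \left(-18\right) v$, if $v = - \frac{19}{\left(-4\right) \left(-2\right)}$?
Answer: $- \frac{5643}{4} \approx -1410.8$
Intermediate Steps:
$v = - \frac{19}{8} \approx -2.375$
$\left(-33\right) \left(-18\right) v = \left(-33\right) \left(-18\right) \left(- \frac{19}{8}\right) = 594 \left(- \frac{19}{8}\right) = - \frac{5643}{4}$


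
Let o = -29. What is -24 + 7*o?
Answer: -227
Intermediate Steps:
-24 + 7*o = -24 + 7*(-29) = -24 - 203 = -227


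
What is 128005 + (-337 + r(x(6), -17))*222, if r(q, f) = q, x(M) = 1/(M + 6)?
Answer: 106419/2 ≈ 53210.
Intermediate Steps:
x(M) = 1/(6 + M)
128005 + (-337 + r(x(6), -17))*222 = 128005 + (-337 + 1/(6 + 6))*222 = 128005 + (-337 + 1/12)*222 = 128005 - 4043/12*222 = 128005 - 149591/2 = 106419/2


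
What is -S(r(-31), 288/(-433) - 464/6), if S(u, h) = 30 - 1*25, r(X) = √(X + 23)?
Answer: -5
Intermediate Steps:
r(X) = √(23 + X)
S(u, h) = 5 (S(u, h) = 30 - 25 = 5)
-S(r(-31), 288/(-433) - 464/6) = -1*5 = -5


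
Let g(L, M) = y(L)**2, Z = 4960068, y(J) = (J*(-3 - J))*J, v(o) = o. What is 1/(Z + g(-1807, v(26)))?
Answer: 1/34698098588165526484 ≈ 2.8820e-20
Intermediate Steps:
y(J) = J**2*(-3 - J)
g(L, M) = L**4*(-3 - L)**2 (g(L, M) = (L**2*(-3 - L))**2 = L**4*(-3 - L)**2)
1/(Z + g(-1807, v(26))) = 1/(4960068 + (-1807)**4*(3 - 1807)**2) = 1/(4960068 + 10661851032001*(-1804)**2) = 1/(4960068 + 10661851032001*3254416) = 1/(4960068 + 34698098588160566416) = 1/34698098588165526484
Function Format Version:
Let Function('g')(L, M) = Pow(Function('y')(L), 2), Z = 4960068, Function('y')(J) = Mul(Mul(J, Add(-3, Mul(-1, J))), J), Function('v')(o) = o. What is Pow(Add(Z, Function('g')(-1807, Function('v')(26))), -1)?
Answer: Rational(1, 34698098588165526484) ≈ 2.8820e-20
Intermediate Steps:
Function('y')(J) = Mul(Pow(J, 2), Add(-3, Mul(-1, J)))
Function('g')(L, M) = Mul(Pow(L, 4), Pow(Add(-3, Mul(-1, L)), 2)) (Function('g')(L, M) = Pow(Mul(Pow(L, 2), Add(-3, Mul(-1, L))), 2) = Mul(Pow(L, 4), Pow(Add(-3, Mul(-1, L)), 2)))
Pow(Add(Z, Function('g')(-1807, Function('v')(26))), -1) = Pow(Add(4960068, Mul(Pow(-1807, 4), Pow(Add(3, -1807), 2))), -1) = Pow(Add(4960068, Mul(10661851032001, Pow(-1804, 2))), -1) = Pow(Add(4960068, Mul(10661851032001, 3254416)), -1) = Pow(Add(4960068, 34698098588160566416), -1) = Pow(34698098588165526484, -1) = Rational(1, 34698098588165526484)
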